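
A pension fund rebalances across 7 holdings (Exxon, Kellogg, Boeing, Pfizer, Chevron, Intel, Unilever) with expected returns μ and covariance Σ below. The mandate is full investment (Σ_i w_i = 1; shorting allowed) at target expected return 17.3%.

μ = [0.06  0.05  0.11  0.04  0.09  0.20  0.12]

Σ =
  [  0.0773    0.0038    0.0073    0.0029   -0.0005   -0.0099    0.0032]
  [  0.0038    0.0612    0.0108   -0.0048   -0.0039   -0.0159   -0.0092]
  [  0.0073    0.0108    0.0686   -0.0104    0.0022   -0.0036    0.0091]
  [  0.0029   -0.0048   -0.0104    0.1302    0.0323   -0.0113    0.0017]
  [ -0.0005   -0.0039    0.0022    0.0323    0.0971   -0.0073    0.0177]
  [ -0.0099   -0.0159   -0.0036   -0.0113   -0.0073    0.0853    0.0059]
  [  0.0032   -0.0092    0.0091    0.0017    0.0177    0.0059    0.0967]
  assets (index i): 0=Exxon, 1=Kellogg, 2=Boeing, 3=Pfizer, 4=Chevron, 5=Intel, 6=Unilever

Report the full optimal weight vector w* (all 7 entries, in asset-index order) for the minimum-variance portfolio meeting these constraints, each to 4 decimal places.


x=Σ⁻¹μ = [0.8924  1.4908  1.3506  0.4742  0.8562  2.8579  0.8867]
y=Σ⁻¹𝟙 = [12.6844  20.9251  10.8854  8.5711  8.0417  18.8176  8.1172]
a=μᵀx=1.050667  b=𝟙ᵀx=8.808888  c=𝟙ᵀy=88.042487  D=ac−b²=14.906790
λ₁=(c·0.173−b)/D = (88.042487·0.173−8.808888)/14.906790 = 0.430841
λ₂=(a−b·0.173)/D = (1.050667−8.808888·0.173)/14.906790 = -0.031749
w* = 0.430841·x + -0.031749·y:
  w_0 = 0.430841·0.8924 + -0.031749·12.6844 = -0.0182  (Exxon)
  w_1 = 0.430841·1.4908 + -0.031749·20.9251 = -0.0221  (Kellogg)
  w_2 = 0.430841·1.3506 + -0.031749·10.8854 = 0.2363  (Boeing)
  w_3 = 0.430841·0.4742 + -0.031749·8.5711 = -0.0678  (Pfizer)
  w_4 = 0.430841·0.8562 + -0.031749·8.0417 = 0.1136  (Chevron)
  w_5 = 0.430841·2.8579 + -0.031749·18.8176 = 0.6339  (Intel)
  w_6 = 0.430841·0.8867 + -0.031749·8.1172 = 0.1243  (Unilever)
Σw_i=1.0000  μᵀw=0.1730
σ²=wᵀΣw=λ₁·μ_p+λ₂ = 0.430841·0.173 + -0.031749 = 0.042787 ≈ 0.0428

-0.0182  -0.0221  0.2363  -0.0678  0.1136  0.6339  0.1243


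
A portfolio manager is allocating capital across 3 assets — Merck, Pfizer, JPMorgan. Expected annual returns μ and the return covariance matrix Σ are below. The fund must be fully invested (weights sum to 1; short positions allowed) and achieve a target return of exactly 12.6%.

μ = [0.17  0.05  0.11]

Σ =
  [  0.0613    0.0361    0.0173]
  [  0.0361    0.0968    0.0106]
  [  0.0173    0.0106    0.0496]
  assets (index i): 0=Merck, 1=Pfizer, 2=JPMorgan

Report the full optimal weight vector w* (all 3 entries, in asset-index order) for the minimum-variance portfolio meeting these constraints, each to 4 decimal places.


x=Σ⁻¹μ = [2.7752  -0.6710  1.3932]
y=Σ⁻¹𝟙 = [8.6437  5.3548  16.0021]
a=μᵀx=0.591487  b=𝟙ᵀx=3.497392  c=𝟙ᵀy=30.000530  D=ac−b²=5.513175
λ₁=(c·0.126−b)/D = (30.000530·0.126−3.497392)/5.513175 = 0.051273
λ₂=(a−b·0.126)/D = (0.591487−3.497392·0.126)/5.513175 = 0.027356
w* = 0.051273·x + 0.027356·y:
  w_0 = 0.051273·2.7752 + 0.027356·8.6437 = 0.3787  (Merck)
  w_1 = 0.051273·-0.6710 + 0.027356·5.3548 = 0.1121  (Pfizer)
  w_2 = 0.051273·1.3932 + 0.027356·16.0021 = 0.5092  (JPMorgan)
Σw_i=1.0000  μᵀw=0.1260
σ²=wᵀΣw=λ₁·μ_p+λ₂ = 0.051273·0.126 + 0.027356 = 0.033816 ≈ 0.0338

0.3787  0.1121  0.5092


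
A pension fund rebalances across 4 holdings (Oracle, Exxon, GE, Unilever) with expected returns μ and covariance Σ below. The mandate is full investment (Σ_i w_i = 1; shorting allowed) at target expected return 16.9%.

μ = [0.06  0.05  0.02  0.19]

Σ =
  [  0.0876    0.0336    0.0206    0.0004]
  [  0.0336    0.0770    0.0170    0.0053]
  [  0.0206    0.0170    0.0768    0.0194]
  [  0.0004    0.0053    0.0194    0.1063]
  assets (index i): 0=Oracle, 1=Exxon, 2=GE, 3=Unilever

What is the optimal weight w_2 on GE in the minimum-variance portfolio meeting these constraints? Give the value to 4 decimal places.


x=Σ⁻¹μ = [0.6547  0.3372  -0.4576  1.8516]
y=Σ⁻¹𝟙 = [6.5558  7.9279  7.5870  7.6027]
a=μᵀx=0.398803  b=𝟙ᵀx=2.386006  c=𝟙ᵀy=29.673491  D=ac−b²=6.140838
λ₁=(c·0.169−b)/D = (29.673491·0.169−2.386006)/6.140838 = 0.428087
λ₂=(a−b·0.169)/D = (0.398803−2.386006·0.169)/6.140838 = -0.000722
w* = 0.428087·x + -0.000722·y:
  w_0 = 0.428087·0.6547 + -0.000722·6.5558 = 0.2756  (Oracle)
  w_1 = 0.428087·0.3372 + -0.000722·7.9279 = 0.1386  (Exxon)
  w_2 = 0.428087·-0.4576 + -0.000722·7.5870 = -0.2014  (GE)
  w_3 = 0.428087·1.8516 + -0.000722·7.6027 = 0.7872  (Unilever)
Σw_i=1.0000  μᵀw=0.1690
σ²=wᵀΣw=λ₁·μ_p+λ₂ = 0.428087·0.169 + -0.000722 = 0.071625 ≈ 0.0716

-0.2014


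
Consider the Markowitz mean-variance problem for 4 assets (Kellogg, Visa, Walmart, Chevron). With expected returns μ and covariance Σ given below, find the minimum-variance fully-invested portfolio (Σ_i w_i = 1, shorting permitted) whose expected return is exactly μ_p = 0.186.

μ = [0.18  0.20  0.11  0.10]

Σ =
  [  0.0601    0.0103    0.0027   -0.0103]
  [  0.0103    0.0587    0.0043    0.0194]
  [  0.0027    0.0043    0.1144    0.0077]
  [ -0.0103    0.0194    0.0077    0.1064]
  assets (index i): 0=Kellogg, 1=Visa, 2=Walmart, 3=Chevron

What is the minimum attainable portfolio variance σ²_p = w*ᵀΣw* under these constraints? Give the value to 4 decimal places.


0.0317

x=Σ⁻¹μ = [2.6134  2.6785  0.7554  0.6498]
y=Σ⁻¹𝟙 = [15.8746  10.9303  7.3899  8.4075]
a=μᵀx=1.154187  b=𝟙ᵀx=6.697124  c=𝟙ᵀy=42.602267  D=ac−b²=4.319533
λ₁=(c·0.186−b)/D = (42.602267·0.186−6.697124)/4.319533 = 0.284035
λ₂=(a−b·0.186)/D = (1.154187−6.697124·0.186)/4.319533 = -0.021178
w* = 0.284035·x + -0.021178·y:
  w_0 = 0.284035·2.6134 + -0.021178·15.8746 = 0.4061  (Kellogg)
  w_1 = 0.284035·2.6785 + -0.021178·10.9303 = 0.5293  (Visa)
  w_2 = 0.284035·0.7554 + -0.021178·7.3899 = 0.0581  (Walmart)
  w_3 = 0.284035·0.6498 + -0.021178·8.4075 = 0.0065  (Chevron)
Σw_i=1.0000  μᵀw=0.1860
σ²=wᵀΣw=λ₁·μ_p+λ₂ = 0.284035·0.186 + -0.021178 = 0.031653 ≈ 0.0317


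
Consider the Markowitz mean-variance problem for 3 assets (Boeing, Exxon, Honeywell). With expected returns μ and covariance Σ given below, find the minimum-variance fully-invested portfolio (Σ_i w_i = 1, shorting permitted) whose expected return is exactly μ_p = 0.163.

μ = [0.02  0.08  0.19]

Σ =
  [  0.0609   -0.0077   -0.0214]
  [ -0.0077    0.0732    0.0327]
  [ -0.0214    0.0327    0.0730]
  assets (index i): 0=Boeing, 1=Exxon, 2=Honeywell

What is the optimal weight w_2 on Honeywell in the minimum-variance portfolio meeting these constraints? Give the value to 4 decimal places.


x=Σ⁻¹μ = [1.3903  -0.1320  3.0695]
y=Σ⁻¹𝟙 = [23.3730  8.6756  16.6643]
a=μᵀx=0.600440  b=𝟙ᵀx=4.327717  c=𝟙ᵀy=48.712855  D=ac−b²=10.519988
λ₁=(c·0.163−b)/D = (48.712855·0.163−4.327717)/10.519988 = 0.343392
λ₂=(a−b·0.163)/D = (0.600440−4.327717·0.163)/10.519988 = -0.009979
w* = 0.343392·x + -0.009979·y:
  w_0 = 0.343392·1.3903 + -0.009979·23.3730 = 0.2442  (Boeing)
  w_1 = 0.343392·-0.1320 + -0.009979·8.6756 = -0.1319  (Exxon)
  w_2 = 0.343392·3.0695 + -0.009979·16.6643 = 0.8877  (Honeywell)
Σw_i=1.0000  μᵀw=0.1630
σ²=wᵀΣw=λ₁·μ_p+λ₂ = 0.343392·0.163 + -0.009979 = 0.045994 ≈ 0.0460

0.8877


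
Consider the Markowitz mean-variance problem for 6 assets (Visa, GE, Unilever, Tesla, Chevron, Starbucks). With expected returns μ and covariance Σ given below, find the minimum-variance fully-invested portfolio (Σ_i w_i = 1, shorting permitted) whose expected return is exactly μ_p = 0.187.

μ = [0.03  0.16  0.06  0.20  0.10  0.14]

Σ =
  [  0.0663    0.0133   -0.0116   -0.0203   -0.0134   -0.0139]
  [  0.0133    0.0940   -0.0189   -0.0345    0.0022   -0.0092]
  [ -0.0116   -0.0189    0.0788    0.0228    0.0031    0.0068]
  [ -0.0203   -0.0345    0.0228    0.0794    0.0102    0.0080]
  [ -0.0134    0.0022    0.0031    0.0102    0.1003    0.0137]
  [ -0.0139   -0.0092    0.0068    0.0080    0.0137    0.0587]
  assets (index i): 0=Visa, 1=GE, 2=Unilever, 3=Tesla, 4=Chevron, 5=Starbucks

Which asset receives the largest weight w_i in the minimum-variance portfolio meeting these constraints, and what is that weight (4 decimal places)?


p=Σ⁻¹μ = [1.7060  3.2327  0.4098  3.9285  0.3835  2.6233]
q=Σ⁻¹𝟙 = [25.6236  18.9792  13.0134  20.6500  7.7503  19.9473]
a=μᵀp=1.784311  b=𝟙ᵀp=12.283832  c=𝟙ᵀq=105.963805  D=ac−b²=38.179882
λ₁=(c·0.187−b)/D = (105.963805·0.187−12.283832)/38.179882 = 0.197261
λ₂=(a−b·0.187)/D = (1.784311−12.283832·0.187)/38.179882 = -0.013430
w* = 0.197261·p + -0.013430·q:
  w_0 = 0.197261·1.7060 + -0.013430·25.6236 = -0.0076  (Visa)
  w_1 = 0.197261·3.2327 + -0.013430·18.9792 = 0.3828  (GE)
  w_2 = 0.197261·0.4098 + -0.013430·13.0134 = -0.0939  (Unilever)
  w_3 = 0.197261·3.9285 + -0.013430·20.6500 = 0.4976  (Tesla)
  w_4 = 0.197261·0.3835 + -0.013430·7.7503 = -0.0284  (Chevron)
  w_5 = 0.197261·2.6233 + -0.013430·19.9473 = 0.2496  (Starbucks)
Σw_i=1.0000  μᵀw=0.1870
σ²=wᵀΣw=λ₁·μ_p+λ₂ = 0.197261·0.187 + -0.013430 = 0.023458 ≈ 0.0235

Tesla (0.4976)


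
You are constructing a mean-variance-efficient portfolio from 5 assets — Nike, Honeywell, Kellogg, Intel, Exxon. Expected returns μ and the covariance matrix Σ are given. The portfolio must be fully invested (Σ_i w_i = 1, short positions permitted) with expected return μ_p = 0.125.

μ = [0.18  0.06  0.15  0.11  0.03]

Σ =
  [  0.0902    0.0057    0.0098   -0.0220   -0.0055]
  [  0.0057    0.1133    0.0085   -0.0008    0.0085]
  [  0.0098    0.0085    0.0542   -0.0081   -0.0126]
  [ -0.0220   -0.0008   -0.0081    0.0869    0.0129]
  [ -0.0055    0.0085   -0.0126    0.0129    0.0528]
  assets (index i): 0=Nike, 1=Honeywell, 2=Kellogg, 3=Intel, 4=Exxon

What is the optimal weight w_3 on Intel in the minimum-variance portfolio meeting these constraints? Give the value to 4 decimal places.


x=Σ⁻¹μ = [2.2102  0.1434  2.8650  1.9478  0.9831]
y=Σ⁻¹𝟙 = [13.0031  4.9804  22.3632  13.7424  21.4713]
a=μᵀx=1.079959  b=𝟙ᵀx=8.149666  c=𝟙ᵀy=75.560413  D=ac−b²=15.185103
λ₁=(c·0.125−b)/D = (75.560413·0.125−8.149666)/15.185103 = 0.085306
λ₂=(a−b·0.125)/D = (1.079959−8.149666·0.125)/15.185103 = 0.004034
w* = 0.085306·x + 0.004034·y:
  w_0 = 0.085306·2.2102 + 0.004034·13.0031 = 0.2410  (Nike)
  w_1 = 0.085306·0.1434 + 0.004034·4.9804 = 0.0323  (Honeywell)
  w_2 = 0.085306·2.8650 + 0.004034·22.3632 = 0.3346  (Kellogg)
  w_3 = 0.085306·1.9478 + 0.004034·13.7424 = 0.2216  (Intel)
  w_4 = 0.085306·0.9831 + 0.004034·21.4713 = 0.1705  (Exxon)
Σw_i=1.0000  μᵀw=0.1250
σ²=wᵀΣw=λ₁·μ_p+λ₂ = 0.085306·0.125 + 0.004034 = 0.014697 ≈ 0.0147

0.2216


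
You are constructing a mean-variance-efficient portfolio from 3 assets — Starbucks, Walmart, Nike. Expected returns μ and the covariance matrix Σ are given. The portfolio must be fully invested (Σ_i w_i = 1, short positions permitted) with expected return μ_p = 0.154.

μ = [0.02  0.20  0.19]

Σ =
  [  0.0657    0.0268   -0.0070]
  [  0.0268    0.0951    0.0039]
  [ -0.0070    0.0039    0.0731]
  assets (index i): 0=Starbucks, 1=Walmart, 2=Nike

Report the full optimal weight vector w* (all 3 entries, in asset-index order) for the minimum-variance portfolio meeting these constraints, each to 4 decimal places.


0.2288  0.2901  0.4811

x=Σ⁻¹μ = [-0.2825  2.0817  2.4611]
y=Σ⁻¹𝟙 = [14.4052  5.8510  14.7472]
a=μᵀx=0.878300  b=𝟙ᵀx=4.260257  c=𝟙ᵀy=35.003366  D=ac−b²=12.593649
λ₁=(c·0.154−b)/D = (35.003366·0.154−4.260257)/12.593649 = 0.089749
λ₂=(a−b·0.154)/D = (0.878300−4.260257·0.154)/12.593649 = 0.017645
w* = 0.089749·x + 0.017645·y:
  w_0 = 0.089749·-0.2825 + 0.017645·14.4052 = 0.2288  (Starbucks)
  w_1 = 0.089749·2.0817 + 0.017645·5.8510 = 0.2901  (Walmart)
  w_2 = 0.089749·2.4611 + 0.017645·14.7472 = 0.4811  (Nike)
Σw_i=1.0000  μᵀw=0.1540
σ²=wᵀΣw=λ₁·μ_p+λ₂ = 0.089749·0.154 + 0.017645 = 0.031467 ≈ 0.0315


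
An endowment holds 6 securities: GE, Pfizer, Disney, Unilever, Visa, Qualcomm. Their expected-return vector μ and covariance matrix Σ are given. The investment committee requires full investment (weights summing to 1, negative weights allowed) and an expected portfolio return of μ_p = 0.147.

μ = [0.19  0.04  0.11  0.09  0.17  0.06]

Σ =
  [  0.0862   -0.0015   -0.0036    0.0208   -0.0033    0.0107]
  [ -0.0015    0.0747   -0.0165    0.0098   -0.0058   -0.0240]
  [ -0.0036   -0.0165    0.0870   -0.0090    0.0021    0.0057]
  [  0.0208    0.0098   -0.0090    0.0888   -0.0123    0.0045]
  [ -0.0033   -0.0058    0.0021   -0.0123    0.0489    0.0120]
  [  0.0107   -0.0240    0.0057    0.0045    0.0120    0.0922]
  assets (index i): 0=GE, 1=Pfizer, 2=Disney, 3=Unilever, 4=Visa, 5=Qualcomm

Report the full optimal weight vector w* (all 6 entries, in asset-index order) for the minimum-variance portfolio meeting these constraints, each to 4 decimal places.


0.2392  0.0902  0.1568  0.1080  0.4240  -0.0181

x=Σ⁻¹μ = [2.1754  1.0980  1.5787  1.0897  3.9553  0.0185]
y=Σ⁻¹𝟙 = [9.5308  20.8222  15.7189  10.9745  23.0335  10.6547]
a=μᵀx=1.402476  b=𝟙ᵀx=9.915516  c=𝟙ᵀy=90.734705  D=ac−b²=28.935783
λ₁=(c·0.147−b)/D = (90.734705·0.147−9.915516)/28.935783 = 0.118279
λ₂=(a−b·0.147)/D = (1.402476−9.915516·0.147)/28.935783 = -0.001904
w* = 0.118279·x + -0.001904·y:
  w_0 = 0.118279·2.1754 + -0.001904·9.5308 = 0.2392  (GE)
  w_1 = 0.118279·1.0980 + -0.001904·20.8222 = 0.0902  (Pfizer)
  w_2 = 0.118279·1.5787 + -0.001904·15.7189 = 0.1568  (Disney)
  w_3 = 0.118279·1.0897 + -0.001904·10.9745 = 0.1080  (Unilever)
  w_4 = 0.118279·3.9553 + -0.001904·23.0335 = 0.4240  (Visa)
  w_5 = 0.118279·0.0185 + -0.001904·10.6547 = -0.0181  (Qualcomm)
Σw_i=1.0000  μᵀw=0.1470
σ²=wᵀΣw=λ₁·μ_p+λ₂ = 0.118279·0.147 + -0.001904 = 0.015483 ≈ 0.0155


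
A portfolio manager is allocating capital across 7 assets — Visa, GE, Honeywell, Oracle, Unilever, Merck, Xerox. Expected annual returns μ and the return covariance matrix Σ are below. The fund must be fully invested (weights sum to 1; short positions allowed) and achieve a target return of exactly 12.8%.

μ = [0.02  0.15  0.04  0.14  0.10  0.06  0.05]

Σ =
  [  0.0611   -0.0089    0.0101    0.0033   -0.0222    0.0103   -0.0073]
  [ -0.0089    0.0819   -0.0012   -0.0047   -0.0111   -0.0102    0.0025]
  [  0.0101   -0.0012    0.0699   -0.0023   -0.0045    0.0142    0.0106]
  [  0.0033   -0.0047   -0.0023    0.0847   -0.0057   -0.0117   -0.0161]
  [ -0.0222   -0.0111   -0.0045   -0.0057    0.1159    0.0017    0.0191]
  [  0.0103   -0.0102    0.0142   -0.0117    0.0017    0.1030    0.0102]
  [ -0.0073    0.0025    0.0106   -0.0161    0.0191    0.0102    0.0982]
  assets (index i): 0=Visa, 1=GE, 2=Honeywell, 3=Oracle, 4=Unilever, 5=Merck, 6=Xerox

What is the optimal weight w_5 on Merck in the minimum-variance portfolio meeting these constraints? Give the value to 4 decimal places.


0.1143

u=Σ⁻¹μ = [0.8676  2.3117  0.3948  2.0493  1.2763  0.8351  0.4732]
v=Σ⁻¹𝟙 = [21.2480  18.2885  9.8023  16.1671  13.9703  8.7320  9.2655]
a=μᵀu=0.868193  b=𝟙ᵀu=8.207941  c=𝟙ᵀv=97.473678  D=ac−b²=17.255625
λ₁=(c·0.128−b)/D = (97.473678·0.128−8.207941)/17.255625 = 0.247380
λ₂=(a−b·0.128)/D = (0.868193−8.207941·0.128)/17.255625 = -0.010572
w* = 0.247380·u + -0.010572·v:
  w_0 = 0.247380·0.8676 + -0.010572·21.2480 = -0.0100  (Visa)
  w_1 = 0.247380·2.3117 + -0.010572·18.2885 = 0.3785  (GE)
  w_2 = 0.247380·0.3948 + -0.010572·9.8023 = -0.0060  (Honeywell)
  w_3 = 0.247380·2.0493 + -0.010572·16.1671 = 0.3360  (Oracle)
  w_4 = 0.247380·1.2763 + -0.010572·13.9703 = 0.1680  (Unilever)
  w_5 = 0.247380·0.8351 + -0.010572·8.7320 = 0.1143  (Merck)
  w_6 = 0.247380·0.4732 + -0.010572·9.2655 = 0.0191  (Xerox)
Σw_i=1.0000  μᵀw=0.1280
σ²=wᵀΣw=λ₁·μ_p+λ₂ = 0.247380·0.128 + -0.010572 = 0.021093 ≈ 0.0211


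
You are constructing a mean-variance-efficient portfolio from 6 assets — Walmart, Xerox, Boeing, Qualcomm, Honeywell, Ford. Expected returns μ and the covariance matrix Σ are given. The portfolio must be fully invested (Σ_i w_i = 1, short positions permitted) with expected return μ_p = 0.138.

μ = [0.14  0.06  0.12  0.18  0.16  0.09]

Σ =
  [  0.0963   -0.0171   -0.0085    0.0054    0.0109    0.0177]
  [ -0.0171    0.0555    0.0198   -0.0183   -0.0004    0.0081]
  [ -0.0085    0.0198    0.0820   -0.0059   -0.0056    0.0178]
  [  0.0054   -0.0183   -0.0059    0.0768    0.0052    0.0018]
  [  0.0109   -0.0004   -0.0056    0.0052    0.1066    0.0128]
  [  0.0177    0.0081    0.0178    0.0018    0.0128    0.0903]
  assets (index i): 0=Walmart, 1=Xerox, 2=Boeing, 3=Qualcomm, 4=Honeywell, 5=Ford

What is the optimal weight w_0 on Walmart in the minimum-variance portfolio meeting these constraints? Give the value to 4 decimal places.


p=Σ⁻¹μ = [1.6392  1.9824  1.4437  2.7252  1.2865  -0.0237]
q=Σ⁻¹𝟙 = [13.0708  24.4553  8.7494  18.0298  7.3326  3.1950]
a=μᵀp=1.215923  b=𝟙ᵀp=9.053304  c=𝟙ᵀq=74.833025  D=ac−b²=9.028897
λ₁=(c·0.138−b)/D = (74.833025·0.138−9.053304)/9.028897 = 0.141064
λ₂=(a−b·0.138)/D = (1.215923−9.053304·0.138)/9.028897 = -0.003703
w* = 0.141064·p + -0.003703·q:
  w_0 = 0.141064·1.6392 + -0.003703·13.0708 = 0.1828  (Walmart)
  w_1 = 0.141064·1.9824 + -0.003703·24.4553 = 0.1891  (Xerox)
  w_2 = 0.141064·1.4437 + -0.003703·8.7494 = 0.1713  (Boeing)
  w_3 = 0.141064·2.7252 + -0.003703·18.0298 = 0.3177  (Qualcomm)
  w_4 = 0.141064·1.2865 + -0.003703·7.3326 = 0.1543  (Honeywell)
  w_5 = 0.141064·-0.0237 + -0.003703·3.1950 = -0.0152  (Ford)
Σw_i=1.0000  μᵀw=0.1380
σ²=wᵀΣw=λ₁·μ_p+λ₂ = 0.141064·0.138 + -0.003703 = 0.015764 ≈ 0.0158

0.1828


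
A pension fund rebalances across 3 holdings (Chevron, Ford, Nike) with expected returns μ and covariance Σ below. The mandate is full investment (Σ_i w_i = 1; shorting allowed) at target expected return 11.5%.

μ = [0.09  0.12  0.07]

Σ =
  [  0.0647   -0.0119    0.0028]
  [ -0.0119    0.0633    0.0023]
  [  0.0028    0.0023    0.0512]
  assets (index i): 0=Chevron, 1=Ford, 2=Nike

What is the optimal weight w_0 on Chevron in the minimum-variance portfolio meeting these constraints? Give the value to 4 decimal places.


p=Σ⁻¹μ = [1.7413  2.1804  1.1740]
q=Σ⁻¹𝟙 = [18.1028  18.5576  17.7076]
a=μᵀp=0.500546  b=𝟙ᵀp=5.095701  c=𝟙ᵀq=54.368060  D=ac−b²=1.247519
λ₁=(c·0.115−b)/D = (54.368060·0.115−5.095701)/1.247519 = 0.927141
λ₂=(a−b·0.115)/D = (0.500546−5.095701·0.115)/1.247519 = -0.068504
w* = 0.927141·p + -0.068504·q:
  w_0 = 0.927141·1.7413 + -0.068504·18.1028 = 0.3743  (Chevron)
  w_1 = 0.927141·2.1804 + -0.068504·18.5576 = 0.7503  (Ford)
  w_2 = 0.927141·1.1740 + -0.068504·17.7076 = -0.1246  (Nike)
Σw_i=1.0000  μᵀw=0.1150
σ²=wᵀΣw=λ₁·μ_p+λ₂ = 0.927141·0.115 + -0.068504 = 0.038117 ≈ 0.0381

0.3743


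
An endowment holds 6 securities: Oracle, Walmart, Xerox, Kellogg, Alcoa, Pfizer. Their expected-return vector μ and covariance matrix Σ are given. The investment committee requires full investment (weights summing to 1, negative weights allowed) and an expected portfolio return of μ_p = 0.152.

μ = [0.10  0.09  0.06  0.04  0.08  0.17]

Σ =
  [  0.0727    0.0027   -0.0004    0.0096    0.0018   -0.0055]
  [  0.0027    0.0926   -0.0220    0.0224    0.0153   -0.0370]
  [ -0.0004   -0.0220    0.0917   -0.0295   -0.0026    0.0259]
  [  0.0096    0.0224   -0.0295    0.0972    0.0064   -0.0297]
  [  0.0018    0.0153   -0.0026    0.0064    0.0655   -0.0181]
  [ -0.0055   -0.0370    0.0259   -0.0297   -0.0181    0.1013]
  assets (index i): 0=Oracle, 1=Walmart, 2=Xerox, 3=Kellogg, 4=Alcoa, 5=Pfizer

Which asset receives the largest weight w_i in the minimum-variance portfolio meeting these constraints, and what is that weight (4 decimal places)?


Pfizer (0.6200)

p=Σ⁻¹μ = [1.3793  1.7277  0.6024  0.7961  1.4798  2.7279]
q=Σ⁻¹𝟙 = [12.4005  15.5175  14.3266  14.8190  15.8748  19.7310]
a=μᵀp=0.943544  b=𝟙ᵀp=8.713236  c=𝟙ᵀq=92.669423  D=ac−b²=11.517230
λ₁=(c·0.152−b)/D = (92.669423·0.152−8.713236)/11.517230 = 0.466476
λ₂=(a−b·0.152)/D = (0.943544−8.713236·0.152)/11.517230 = -0.033069
w* = 0.466476·p + -0.033069·q:
  w_0 = 0.466476·1.3793 + -0.033069·12.4005 = 0.2333  (Oracle)
  w_1 = 0.466476·1.7277 + -0.033069·15.5175 = 0.2928  (Walmart)
  w_2 = 0.466476·0.6024 + -0.033069·14.3266 = -0.1928  (Xerox)
  w_3 = 0.466476·0.7961 + -0.033069·14.8190 = -0.1187  (Kellogg)
  w_4 = 0.466476·1.4798 + -0.033069·15.8748 = 0.1653  (Alcoa)
  w_5 = 0.466476·2.7279 + -0.033069·19.7310 = 0.6200  (Pfizer)
Σw_i=1.0000  μᵀw=0.1520
σ²=wᵀΣw=λ₁·μ_p+λ₂ = 0.466476·0.152 + -0.033069 = 0.037835 ≈ 0.0378


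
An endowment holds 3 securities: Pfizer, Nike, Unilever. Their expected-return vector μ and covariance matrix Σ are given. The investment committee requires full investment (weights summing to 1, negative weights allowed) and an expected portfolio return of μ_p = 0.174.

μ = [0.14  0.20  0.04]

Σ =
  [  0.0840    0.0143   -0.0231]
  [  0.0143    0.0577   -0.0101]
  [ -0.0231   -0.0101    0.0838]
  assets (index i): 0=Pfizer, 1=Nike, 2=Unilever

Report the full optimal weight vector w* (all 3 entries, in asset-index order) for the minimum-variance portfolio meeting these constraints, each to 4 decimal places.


p=Σ⁻¹μ = [1.4514  3.3303  1.2788]
q=Σ⁻¹𝟙 = [13.9099  17.0024  17.8167]
a=μᵀp=0.920416  b=𝟙ᵀp=6.060534  c=𝟙ᵀq=48.729036  D=ac−b²=8.120893
λ₁=(c·0.174−b)/D = (48.729036·0.174−6.060534)/8.120893 = 0.297790
λ₂=(a−b·0.174)/D = (0.920416−6.060534·0.174)/8.120893 = -0.016515
w* = 0.297790·p + -0.016515·q:
  w_0 = 0.297790·1.4514 + -0.016515·13.9099 = 0.2025  (Pfizer)
  w_1 = 0.297790·3.3303 + -0.016515·17.0024 = 0.7109  (Nike)
  w_2 = 0.297790·1.2788 + -0.016515·17.8167 = 0.0866  (Unilever)
Σw_i=1.0000  μᵀw=0.1740
σ²=wᵀΣw=λ₁·μ_p+λ₂ = 0.297790·0.174 + -0.016515 = 0.035300 ≈ 0.0353

0.2025  0.7109  0.0866


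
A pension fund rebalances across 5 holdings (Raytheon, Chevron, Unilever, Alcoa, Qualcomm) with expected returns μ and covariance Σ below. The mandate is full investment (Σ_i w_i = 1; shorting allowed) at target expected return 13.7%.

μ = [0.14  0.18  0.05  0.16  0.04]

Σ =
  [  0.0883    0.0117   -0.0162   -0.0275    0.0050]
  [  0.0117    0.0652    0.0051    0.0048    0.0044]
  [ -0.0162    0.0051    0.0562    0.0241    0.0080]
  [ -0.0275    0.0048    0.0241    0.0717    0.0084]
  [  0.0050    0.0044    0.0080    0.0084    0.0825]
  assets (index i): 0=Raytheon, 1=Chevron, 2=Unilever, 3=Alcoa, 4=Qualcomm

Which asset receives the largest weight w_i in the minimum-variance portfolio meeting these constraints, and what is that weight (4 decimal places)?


Alcoa (0.3047)

p=Σ⁻¹μ = [2.2330  2.1423  0.0968  2.9204  -0.0715]
q=Σ⁻¹𝟙 = [16.6009  9.6690  14.6661  13.8270  7.7694]
a=μᵀp=1.167469  b=𝟙ᵀp=7.320948  c=𝟙ᵀq=62.532437  D=ac−b²=19.408417
λ₁=(c·0.137−b)/D = (62.532437·0.137−7.320948)/19.408417 = 0.064199
λ₂=(a−b·0.137)/D = (1.167469−7.320948·0.137)/19.408417 = 0.008476
w* = 0.064199·p + 0.008476·q:
  w_0 = 0.064199·2.2330 + 0.008476·16.6009 = 0.2841  (Raytheon)
  w_1 = 0.064199·2.1423 + 0.008476·9.6690 = 0.2195  (Chevron)
  w_2 = 0.064199·0.0968 + 0.008476·14.6661 = 0.1305  (Unilever)
  w_3 = 0.064199·2.9204 + 0.008476·13.8270 = 0.3047  (Alcoa)
  w_4 = 0.064199·-0.0715 + 0.008476·7.7694 = 0.0613  (Qualcomm)
Σw_i=1.0000  μᵀw=0.1370
σ²=wᵀΣw=λ₁·μ_p+λ₂ = 0.064199·0.137 + 0.008476 = 0.017271 ≈ 0.0173


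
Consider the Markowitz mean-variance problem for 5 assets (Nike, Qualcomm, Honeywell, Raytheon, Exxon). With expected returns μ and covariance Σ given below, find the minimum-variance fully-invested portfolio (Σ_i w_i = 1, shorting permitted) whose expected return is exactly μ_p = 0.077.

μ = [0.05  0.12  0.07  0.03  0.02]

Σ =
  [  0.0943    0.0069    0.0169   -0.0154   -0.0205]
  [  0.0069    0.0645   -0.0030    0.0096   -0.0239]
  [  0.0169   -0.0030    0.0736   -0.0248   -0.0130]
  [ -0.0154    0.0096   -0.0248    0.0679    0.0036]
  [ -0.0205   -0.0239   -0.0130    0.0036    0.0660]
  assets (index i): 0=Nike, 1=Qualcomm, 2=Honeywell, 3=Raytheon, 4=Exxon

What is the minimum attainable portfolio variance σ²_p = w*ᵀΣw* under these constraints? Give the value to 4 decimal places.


0.0133

g=Σ⁻¹μ = [0.5542  2.3489  1.4232  0.6720  1.5694]
h=Σ⁻¹𝟙 = [15.0794  23.5789  24.1138  21.9286  31.9273]
a=μᵀg=0.460754  b=𝟙ᵀg=6.567816  c=𝟙ᵀh=116.628093  D=ac−b²=10.600629
λ₁=(c·0.077−b)/D = (116.628093·0.077−6.567816)/10.600629 = 0.227585
λ₂=(a−b·0.077)/D = (0.460754−6.567816·0.077)/10.600629 = -0.004242
w* = 0.227585·g + -0.004242·h:
  w_0 = 0.227585·0.5542 + -0.004242·15.0794 = 0.0622  (Nike)
  w_1 = 0.227585·2.3489 + -0.004242·23.5789 = 0.4346  (Qualcomm)
  w_2 = 0.227585·1.4232 + -0.004242·24.1138 = 0.2216  (Honeywell)
  w_3 = 0.227585·0.6720 + -0.004242·21.9286 = 0.0599  (Raytheon)
  w_4 = 0.227585·1.5694 + -0.004242·31.9273 = 0.2217  (Exxon)
Σw_i=1.0000  μᵀw=0.0770
σ²=wᵀΣw=λ₁·μ_p+λ₂ = 0.227585·0.077 + -0.004242 = 0.013282 ≈ 0.0133


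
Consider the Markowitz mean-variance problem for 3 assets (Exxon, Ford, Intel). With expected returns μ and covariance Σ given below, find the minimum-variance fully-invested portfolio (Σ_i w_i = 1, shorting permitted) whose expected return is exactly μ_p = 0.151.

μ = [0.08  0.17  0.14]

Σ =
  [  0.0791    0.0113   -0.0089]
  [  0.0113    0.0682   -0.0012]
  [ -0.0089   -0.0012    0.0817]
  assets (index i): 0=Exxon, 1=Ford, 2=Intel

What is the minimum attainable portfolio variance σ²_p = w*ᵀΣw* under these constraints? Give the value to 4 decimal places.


0.0319

p=Σ⁻¹μ = [0.8790  2.3795  1.8443]
q=Σ⁻¹𝟙 = [12.3552  12.8580  13.7747]
a=μᵀp=0.733029  b=𝟙ᵀp=5.102734  c=𝟙ᵀq=38.987913  D=ac−b²=2.541400
λ₁=(c·0.151−b)/D = (38.987913·0.151−5.102734)/2.541400 = 0.308665
λ₂=(a−b·0.151)/D = (0.733029−5.102734·0.151)/2.541400 = -0.014749
w* = 0.308665·p + -0.014749·q:
  w_0 = 0.308665·0.8790 + -0.014749·12.3552 = 0.0891  (Exxon)
  w_1 = 0.308665·2.3795 + -0.014749·12.8580 = 0.5448  (Ford)
  w_2 = 0.308665·1.8443 + -0.014749·13.7747 = 0.3661  (Intel)
Σw_i=1.0000  μᵀw=0.1510
σ²=wᵀΣw=λ₁·μ_p+λ₂ = 0.308665·0.151 + -0.014749 = 0.031859 ≈ 0.0319


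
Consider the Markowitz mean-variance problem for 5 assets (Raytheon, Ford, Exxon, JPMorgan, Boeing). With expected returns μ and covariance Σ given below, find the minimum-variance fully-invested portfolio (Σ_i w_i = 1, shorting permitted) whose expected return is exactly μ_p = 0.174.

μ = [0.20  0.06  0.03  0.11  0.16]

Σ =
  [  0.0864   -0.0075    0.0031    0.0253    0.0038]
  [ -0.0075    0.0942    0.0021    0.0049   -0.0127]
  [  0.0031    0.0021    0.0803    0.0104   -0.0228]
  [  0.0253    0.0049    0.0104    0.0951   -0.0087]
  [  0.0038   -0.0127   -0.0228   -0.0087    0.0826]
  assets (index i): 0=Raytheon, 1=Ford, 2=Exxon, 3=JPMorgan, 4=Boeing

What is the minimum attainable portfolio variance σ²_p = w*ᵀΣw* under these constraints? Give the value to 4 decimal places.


0.0375

g=Σ⁻¹μ = [2.0798  1.0599  0.8334  0.6685  2.3048]
h=Σ⁻¹𝟙 = [9.1441  13.1547  16.1829  7.3688  18.9515]
a=μᵀg=0.946856  b=𝟙ᵀg=6.946395  c=𝟙ᵀh=64.802015  D=ac−b²=13.105770
λ₁=(c·0.174−b)/D = (64.802015·0.174−6.946395)/13.105770 = 0.330324
λ₂=(a−b·0.174)/D = (0.946856−6.946395·0.174)/13.105770 = -0.019977
w* = 0.330324·g + -0.019977·h:
  w_0 = 0.330324·2.0798 + -0.019977·9.1441 = 0.5043  (Raytheon)
  w_1 = 0.330324·1.0599 + -0.019977·13.1547 = 0.0873  (Ford)
  w_2 = 0.330324·0.8334 + -0.019977·16.1829 = -0.0480  (Exxon)
  w_3 = 0.330324·0.6685 + -0.019977·7.3688 = 0.0736  (JPMorgan)
  w_4 = 0.330324·2.3048 + -0.019977·18.9515 = 0.3827  (Boeing)
Σw_i=1.0000  μᵀw=0.1740
σ²=wᵀΣw=λ₁·μ_p+λ₂ = 0.330324·0.174 + -0.019977 = 0.037499 ≈ 0.0375


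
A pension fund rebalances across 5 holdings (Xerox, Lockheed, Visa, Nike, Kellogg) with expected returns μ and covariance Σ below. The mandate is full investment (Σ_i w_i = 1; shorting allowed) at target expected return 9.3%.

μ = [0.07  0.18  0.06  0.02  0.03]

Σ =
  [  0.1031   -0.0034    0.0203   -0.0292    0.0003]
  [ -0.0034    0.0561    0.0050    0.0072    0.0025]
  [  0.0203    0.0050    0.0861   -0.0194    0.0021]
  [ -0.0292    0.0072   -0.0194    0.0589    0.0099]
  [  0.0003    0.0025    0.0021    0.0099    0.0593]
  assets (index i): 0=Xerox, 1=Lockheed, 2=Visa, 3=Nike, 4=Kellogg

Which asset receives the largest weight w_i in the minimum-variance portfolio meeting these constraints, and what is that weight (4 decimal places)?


Lockheed (0.3618)

x=Σ⁻¹μ = [0.8294  3.1511  0.4141  0.4552  0.2782]
y=Σ⁻¹𝟙 = [14.6433  13.8907  12.6488  24.7519  11.6235]
a=μᵀx=0.667555  b=𝟙ᵀx=5.128038  c=𝟙ᵀy=77.558273  D=ac−b²=25.477626
λ₁=(c·0.093−b)/D = (77.558273·0.093−5.128038)/25.477626 = 0.081832
λ₂=(a−b·0.093)/D = (0.667555−5.128038·0.093)/25.477626 = 0.007483
w* = 0.081832·x + 0.007483·y:
  w_0 = 0.081832·0.8294 + 0.007483·14.6433 = 0.1775  (Xerox)
  w_1 = 0.081832·3.1511 + 0.007483·13.8907 = 0.3618  (Lockheed)
  w_2 = 0.081832·0.4141 + 0.007483·12.6488 = 0.1285  (Visa)
  w_3 = 0.081832·0.4552 + 0.007483·24.7519 = 0.2225  (Nike)
  w_4 = 0.081832·0.2782 + 0.007483·11.6235 = 0.1097  (Kellogg)
Σw_i=1.0000  μᵀw=0.0930
σ²=wᵀΣw=λ₁·μ_p+λ₂ = 0.081832·0.093 + 0.007483 = 0.015093 ≈ 0.0151


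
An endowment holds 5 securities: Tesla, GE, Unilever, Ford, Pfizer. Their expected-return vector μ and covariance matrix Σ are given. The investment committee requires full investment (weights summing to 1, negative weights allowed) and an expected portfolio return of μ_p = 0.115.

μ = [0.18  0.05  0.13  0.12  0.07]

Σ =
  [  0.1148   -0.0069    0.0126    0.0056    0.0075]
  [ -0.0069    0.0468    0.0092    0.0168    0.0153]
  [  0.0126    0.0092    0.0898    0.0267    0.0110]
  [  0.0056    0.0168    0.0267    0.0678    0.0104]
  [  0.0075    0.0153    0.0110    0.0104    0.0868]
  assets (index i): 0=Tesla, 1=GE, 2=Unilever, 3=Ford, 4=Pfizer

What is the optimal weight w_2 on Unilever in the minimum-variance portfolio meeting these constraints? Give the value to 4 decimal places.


x=Σ⁻¹μ = [1.4386  0.6053  0.8059  1.1319  0.3377]
y=Σ⁻¹𝟙 = [8.4008  17.0678  5.4402  6.7187  6.2919]
a=μᵀx=0.553449  b=𝟙ᵀx=4.319429  c=𝟙ᵀy=43.919398  D=ac−b²=5.649671
λ₁=(c·0.115−b)/D = (43.919398·0.115−4.319429)/5.649671 = 0.129441
λ₂=(a−b·0.115)/D = (0.553449−4.319429·0.115)/5.649671 = 0.010039
w* = 0.129441·x + 0.010039·y:
  w_0 = 0.129441·1.4386 + 0.010039·8.4008 = 0.2705  (Tesla)
  w_1 = 0.129441·0.6053 + 0.010039·17.0678 = 0.2497  (GE)
  w_2 = 0.129441·0.8059 + 0.010039·5.4402 = 0.1589  (Unilever)
  w_3 = 0.129441·1.1319 + 0.010039·6.7187 = 0.2140  (Ford)
  w_4 = 0.129441·0.3377 + 0.010039·6.2919 = 0.1069  (Pfizer)
Σw_i=1.0000  μᵀw=0.1150
σ²=wᵀΣw=λ₁·μ_p+λ₂ = 0.129441·0.115 + 0.010039 = 0.024924 ≈ 0.0249

0.1589


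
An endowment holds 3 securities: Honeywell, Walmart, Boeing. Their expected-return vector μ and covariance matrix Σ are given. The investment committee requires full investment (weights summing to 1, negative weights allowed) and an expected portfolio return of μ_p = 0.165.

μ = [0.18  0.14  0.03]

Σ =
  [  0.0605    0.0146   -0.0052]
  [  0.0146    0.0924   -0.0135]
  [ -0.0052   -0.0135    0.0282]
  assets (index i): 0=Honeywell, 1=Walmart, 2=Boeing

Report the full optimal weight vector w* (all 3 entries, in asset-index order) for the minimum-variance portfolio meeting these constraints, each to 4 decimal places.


0.7194  0.2463  0.0343

p=Σ⁻¹μ = [2.8319  1.3971  2.2549]
q=Σ⁻¹𝟙 = [16.8759  14.8288  45.6718]
a=μᵀp=0.772978  b=𝟙ᵀp=6.483848  c=𝟙ᵀq=77.376458  D=ac−b²=17.770049
λ₁=(c·0.165−b)/D = (77.376458·0.165−6.483848)/17.770049 = 0.353588
λ₂=(a−b·0.165)/D = (0.772978−6.483848·0.165)/17.770049 = -0.016705
w* = 0.353588·p + -0.016705·q:
  w_0 = 0.353588·2.8319 + -0.016705·16.8759 = 0.7194  (Honeywell)
  w_1 = 0.353588·1.3971 + -0.016705·14.8288 = 0.2463  (Walmart)
  w_2 = 0.353588·2.2549 + -0.016705·45.6718 = 0.0343  (Boeing)
Σw_i=1.0000  μᵀw=0.1650
σ²=wᵀΣw=λ₁·μ_p+λ₂ = 0.353588·0.165 + -0.016705 = 0.041637 ≈ 0.0416


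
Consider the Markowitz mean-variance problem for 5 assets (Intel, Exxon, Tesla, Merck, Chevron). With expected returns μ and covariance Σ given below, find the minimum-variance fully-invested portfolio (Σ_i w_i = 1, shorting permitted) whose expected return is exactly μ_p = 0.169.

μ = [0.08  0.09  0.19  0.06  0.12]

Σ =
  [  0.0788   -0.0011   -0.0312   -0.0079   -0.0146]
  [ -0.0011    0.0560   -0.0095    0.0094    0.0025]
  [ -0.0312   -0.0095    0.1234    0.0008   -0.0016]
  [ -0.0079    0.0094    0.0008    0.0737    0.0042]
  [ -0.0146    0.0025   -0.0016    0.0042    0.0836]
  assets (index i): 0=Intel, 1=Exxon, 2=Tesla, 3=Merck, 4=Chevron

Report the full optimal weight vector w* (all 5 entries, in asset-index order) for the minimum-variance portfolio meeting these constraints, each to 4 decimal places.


p=Σ⁻¹μ = [2.3539  1.8443  2.2956  0.7037  1.7999]
q=Σ⁻¹𝟙 = [23.1413  18.1270  15.4638  12.7076  15.1186]
a=μᵀp=1.048691  b=𝟙ᵀp=8.997558  c=𝟙ᵀq=84.558410  D=ac−b²=7.719590
λ₁=(c·0.169−b)/D = (84.558410·0.169−8.997558)/7.719590 = 0.685634
λ₂=(a−b·0.169)/D = (1.048691−8.997558·0.169)/7.719590 = -0.061130
w* = 0.685634·p + -0.061130·q:
  w_0 = 0.685634·2.3539 + -0.061130·23.1413 = 0.1993  (Intel)
  w_1 = 0.685634·1.8443 + -0.061130·18.1270 = 0.1564  (Exxon)
  w_2 = 0.685634·2.2956 + -0.061130·15.4638 = 0.6287  (Tesla)
  w_3 = 0.685634·0.7037 + -0.061130·12.7076 = -0.2943  (Merck)
  w_4 = 0.685634·1.7999 + -0.061130·15.1186 = 0.3099  (Chevron)
Σw_i=1.0000  μᵀw=0.1690
σ²=wᵀΣw=λ₁·μ_p+λ₂ = 0.685634·0.169 + -0.061130 = 0.054742 ≈ 0.0547

0.1993  0.1564  0.6287  -0.2943  0.3099


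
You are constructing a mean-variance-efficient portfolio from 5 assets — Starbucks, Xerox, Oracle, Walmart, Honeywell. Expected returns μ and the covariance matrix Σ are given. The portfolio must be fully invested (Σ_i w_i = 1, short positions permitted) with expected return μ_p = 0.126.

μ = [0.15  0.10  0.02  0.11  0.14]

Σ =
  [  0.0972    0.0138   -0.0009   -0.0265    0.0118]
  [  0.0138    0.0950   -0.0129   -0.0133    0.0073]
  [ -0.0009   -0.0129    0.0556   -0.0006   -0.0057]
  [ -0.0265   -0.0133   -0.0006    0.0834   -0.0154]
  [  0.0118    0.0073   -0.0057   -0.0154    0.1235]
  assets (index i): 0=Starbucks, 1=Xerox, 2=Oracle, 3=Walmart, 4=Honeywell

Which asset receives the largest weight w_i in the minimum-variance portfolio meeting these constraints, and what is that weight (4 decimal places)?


Walmart (0.3519)

u=Σ⁻¹μ = [1.8778  1.1205  0.7997  2.3243  1.2147]
v=Σ⁻¹𝟙 = [12.8825  13.8170  22.6038  20.2252  9.6148]
a=μᵀu=0.835445  b=𝟙ᵀu=7.337012  c=𝟙ᵀv=79.143474  D=ac−b²=12.288261
λ₁=(c·0.126−b)/D = (79.143474·0.126−7.337012)/12.288261 = 0.214438
λ₂=(a−b·0.126)/D = (0.835445−7.337012·0.126)/12.288261 = -0.007244
w* = 0.214438·u + -0.007244·v:
  w_0 = 0.214438·1.8778 + -0.007244·12.8825 = 0.3093  (Starbucks)
  w_1 = 0.214438·1.1205 + -0.007244·13.8170 = 0.1402  (Xerox)
  w_2 = 0.214438·0.7997 + -0.007244·22.6038 = 0.0077  (Oracle)
  w_3 = 0.214438·2.3243 + -0.007244·20.2252 = 0.3519  (Walmart)
  w_4 = 0.214438·1.2147 + -0.007244·9.6148 = 0.1908  (Honeywell)
Σw_i=1.0000  μᵀw=0.1260
σ²=wᵀΣw=λ₁·μ_p+λ₂ = 0.214438·0.126 + -0.007244 = 0.019775 ≈ 0.0198


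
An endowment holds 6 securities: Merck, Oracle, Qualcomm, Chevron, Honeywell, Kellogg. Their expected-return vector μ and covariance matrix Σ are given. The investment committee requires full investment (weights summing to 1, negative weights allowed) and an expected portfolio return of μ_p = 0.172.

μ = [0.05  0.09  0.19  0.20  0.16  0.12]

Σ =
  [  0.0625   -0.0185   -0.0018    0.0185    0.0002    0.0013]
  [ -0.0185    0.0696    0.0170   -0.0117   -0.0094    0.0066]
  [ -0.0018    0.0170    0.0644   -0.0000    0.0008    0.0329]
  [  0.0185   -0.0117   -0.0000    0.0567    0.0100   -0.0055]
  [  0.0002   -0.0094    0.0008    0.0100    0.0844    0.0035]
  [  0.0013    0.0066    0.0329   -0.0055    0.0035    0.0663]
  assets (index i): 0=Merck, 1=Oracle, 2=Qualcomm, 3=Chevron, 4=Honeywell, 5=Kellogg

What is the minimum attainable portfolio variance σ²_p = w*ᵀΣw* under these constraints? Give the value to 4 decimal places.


0.0184

g=Σ⁻¹μ = [0.2506  1.5844  2.1024  3.5704  1.5948  0.8161]
h=Σ⁻¹𝟙 = [17.5884  21.0031  4.7451  15.2027  11.8464  10.9284]
a=μᵀg=1.621751  b=𝟙ᵀg=9.918650  c=𝟙ᵀh=81.314162  D=ac−b²=33.491711
λ₁=(c·0.172−b)/D = (81.314162·0.172−9.918650)/33.491711 = 0.121445
λ₂=(a−b·0.172)/D = (1.621751−9.918650·0.172)/33.491711 = -0.002516
w* = 0.121445·g + -0.002516·h:
  w_0 = 0.121445·0.2506 + -0.002516·17.5884 = -0.0138  (Merck)
  w_1 = 0.121445·1.5844 + -0.002516·21.0031 = 0.1396  (Oracle)
  w_2 = 0.121445·2.1024 + -0.002516·4.7451 = 0.2434  (Qualcomm)
  w_3 = 0.121445·3.5704 + -0.002516·15.2027 = 0.3954  (Chevron)
  w_4 = 0.121445·1.5948 + -0.002516·11.8464 = 0.1639  (Honeywell)
  w_5 = 0.121445·0.8161 + -0.002516·10.9284 = 0.0716  (Kellogg)
Σw_i=1.0000  μᵀw=0.1720
σ²=wᵀΣw=λ₁·μ_p+λ₂ = 0.121445·0.172 + -0.002516 = 0.018373 ≈ 0.0184


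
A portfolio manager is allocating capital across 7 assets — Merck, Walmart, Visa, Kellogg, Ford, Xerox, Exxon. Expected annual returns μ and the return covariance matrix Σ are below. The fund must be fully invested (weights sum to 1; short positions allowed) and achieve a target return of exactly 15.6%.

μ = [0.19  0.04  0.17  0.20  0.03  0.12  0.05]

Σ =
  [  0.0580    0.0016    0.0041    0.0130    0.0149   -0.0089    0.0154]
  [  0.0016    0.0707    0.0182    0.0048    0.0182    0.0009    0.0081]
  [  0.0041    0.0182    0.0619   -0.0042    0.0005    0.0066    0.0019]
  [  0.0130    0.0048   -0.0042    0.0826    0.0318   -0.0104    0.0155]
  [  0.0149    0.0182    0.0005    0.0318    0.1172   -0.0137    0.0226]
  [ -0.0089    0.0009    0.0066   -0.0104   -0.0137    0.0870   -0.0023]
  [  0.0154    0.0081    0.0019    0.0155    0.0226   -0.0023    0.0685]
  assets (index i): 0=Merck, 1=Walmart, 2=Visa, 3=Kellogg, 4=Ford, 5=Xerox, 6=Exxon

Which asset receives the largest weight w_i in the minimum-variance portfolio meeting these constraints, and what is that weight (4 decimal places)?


Merck (0.2567)

x=Σ⁻¹μ = [3.0107  -0.1925  2.6117  2.5795  -0.5423  1.7050  -0.3441]
y=Σ⁻¹𝟙 = [13.3949  8.3500  11.7192  9.2016  3.1152  13.6812  7.6242]
a=μᵀx=1.695348  b=𝟙ᵀx=8.828025  c=𝟙ᵀy=67.086272  D=ac−b²=35.800568
λ₁=(c·0.156−b)/D = (67.086272·0.156−8.828025)/35.800568 = 0.045738
λ₂=(a−b·0.156)/D = (1.695348−8.828025·0.156)/35.800568 = 0.008887
w* = 0.045738·x + 0.008887·y:
  w_0 = 0.045738·3.0107 + 0.008887·13.3949 = 0.2567  (Merck)
  w_1 = 0.045738·-0.1925 + 0.008887·8.3500 = 0.0654  (Walmart)
  w_2 = 0.045738·2.6117 + 0.008887·11.7192 = 0.2236  (Visa)
  w_3 = 0.045738·2.5795 + 0.008887·9.2016 = 0.1998  (Kellogg)
  w_4 = 0.045738·-0.5423 + 0.008887·3.1152 = 0.0029  (Ford)
  w_5 = 0.045738·1.7050 + 0.008887·13.6812 = 0.1996  (Xerox)
  w_6 = 0.045738·-0.3441 + 0.008887·7.6242 = 0.0520  (Exxon)
Σw_i=1.0000  μᵀw=0.1560
σ²=wᵀΣw=λ₁·μ_p+λ₂ = 0.045738·0.156 + 0.008887 = 0.016023 ≈ 0.0160


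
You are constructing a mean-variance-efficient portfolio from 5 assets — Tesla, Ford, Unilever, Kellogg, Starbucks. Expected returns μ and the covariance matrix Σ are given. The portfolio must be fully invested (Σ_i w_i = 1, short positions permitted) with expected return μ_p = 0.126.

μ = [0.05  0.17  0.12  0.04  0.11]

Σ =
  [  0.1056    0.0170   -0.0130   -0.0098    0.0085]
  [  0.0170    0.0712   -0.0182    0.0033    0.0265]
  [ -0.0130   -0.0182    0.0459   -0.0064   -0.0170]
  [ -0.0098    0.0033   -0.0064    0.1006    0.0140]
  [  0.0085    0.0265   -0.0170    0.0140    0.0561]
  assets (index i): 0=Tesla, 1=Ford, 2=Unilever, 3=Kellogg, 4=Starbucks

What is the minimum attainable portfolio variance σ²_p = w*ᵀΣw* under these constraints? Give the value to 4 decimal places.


p=Σ⁻¹μ = [0.4829  2.7210  4.5858  0.3832  1.8963]
q=Σ⁻¹𝟙 = [11.5046  13.7810  38.9145  10.4753  18.7506]
a=μᵀp=1.260942  b=𝟙ᵀp=10.069315  c=𝟙ᵀq=93.425983  D=ac−b²=16.413616
λ₁=(c·0.126−b)/D = (93.425983·0.126−10.069315)/16.413616 = 0.103716
λ₂=(a−b·0.126)/D = (1.260942−10.069315·0.126)/16.413616 = -0.000475
w* = 0.103716·p + -0.000475·q:
  w_0 = 0.103716·0.4829 + -0.000475·11.5046 = 0.0446  (Tesla)
  w_1 = 0.103716·2.7210 + -0.000475·13.7810 = 0.2757  (Ford)
  w_2 = 0.103716·4.5858 + -0.000475·38.9145 = 0.4572  (Unilever)
  w_3 = 0.103716·0.3832 + -0.000475·10.4753 = 0.0348  (Kellogg)
  w_4 = 0.103716·1.8963 + -0.000475·18.7506 = 0.1878  (Starbucks)
Σw_i=1.0000  μᵀw=0.1260
σ²=wᵀΣw=λ₁·μ_p+λ₂ = 0.103716·0.126 + -0.000475 = 0.012594 ≈ 0.0126

0.0126
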